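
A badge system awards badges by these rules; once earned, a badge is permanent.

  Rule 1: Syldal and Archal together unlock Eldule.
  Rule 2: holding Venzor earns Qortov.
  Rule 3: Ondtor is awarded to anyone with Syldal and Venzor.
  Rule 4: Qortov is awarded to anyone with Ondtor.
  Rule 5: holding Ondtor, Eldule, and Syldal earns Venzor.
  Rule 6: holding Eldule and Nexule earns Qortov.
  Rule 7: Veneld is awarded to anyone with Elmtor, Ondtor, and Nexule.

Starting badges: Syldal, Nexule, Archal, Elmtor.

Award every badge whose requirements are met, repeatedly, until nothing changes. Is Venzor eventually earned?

Venzor would need Ondtor, Eldule, and Syldal (Rule 5), but Ondtor is never earned.

No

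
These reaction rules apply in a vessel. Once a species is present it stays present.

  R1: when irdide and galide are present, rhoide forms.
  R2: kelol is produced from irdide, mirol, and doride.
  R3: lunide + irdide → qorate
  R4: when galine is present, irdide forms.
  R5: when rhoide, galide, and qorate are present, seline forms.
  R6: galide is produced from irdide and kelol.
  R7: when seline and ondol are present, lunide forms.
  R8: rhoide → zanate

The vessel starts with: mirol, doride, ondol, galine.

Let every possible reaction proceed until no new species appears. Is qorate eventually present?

qorate would need lunide and irdide (R3), but lunide never forms.

No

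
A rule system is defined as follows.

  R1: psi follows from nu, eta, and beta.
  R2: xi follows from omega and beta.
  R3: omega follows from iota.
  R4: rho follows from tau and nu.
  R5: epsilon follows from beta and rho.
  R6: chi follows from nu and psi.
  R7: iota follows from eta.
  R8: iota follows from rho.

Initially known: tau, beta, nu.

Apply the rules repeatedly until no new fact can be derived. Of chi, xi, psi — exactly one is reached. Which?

tau and nu hold, so rho follows (R4).
rho holds, so iota follows (R8).
From iota, R3 gives omega.
From omega and beta, R2 gives xi.
chi would need nu and psi (R6), but psi is never established. psi would need nu, eta, and beta (R1), but eta is never established.

xi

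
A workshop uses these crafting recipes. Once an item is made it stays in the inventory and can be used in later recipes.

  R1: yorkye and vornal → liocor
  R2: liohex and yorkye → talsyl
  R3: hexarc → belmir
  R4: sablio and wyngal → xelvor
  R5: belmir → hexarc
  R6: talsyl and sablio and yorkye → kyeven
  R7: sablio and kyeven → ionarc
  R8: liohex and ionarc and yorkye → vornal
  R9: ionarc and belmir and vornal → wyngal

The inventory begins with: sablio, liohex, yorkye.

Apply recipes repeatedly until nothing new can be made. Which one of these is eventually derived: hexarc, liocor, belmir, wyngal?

liocor

liohex and yorkye → talsyl (R2).
Using R6, talsyl, sablio, and yorkye make kyeven.
Using R7, sablio and kyeven make ionarc.
Using R8, liohex, ionarc, and yorkye make vornal.
yorkye and vornal → liocor (R1).
belmir would need hexarc (R3), but hexarc is never obtained. hexarc would need belmir (R5), but belmir is never obtained. wyngal would need ionarc, belmir, and vornal (R9), but belmir is never obtained.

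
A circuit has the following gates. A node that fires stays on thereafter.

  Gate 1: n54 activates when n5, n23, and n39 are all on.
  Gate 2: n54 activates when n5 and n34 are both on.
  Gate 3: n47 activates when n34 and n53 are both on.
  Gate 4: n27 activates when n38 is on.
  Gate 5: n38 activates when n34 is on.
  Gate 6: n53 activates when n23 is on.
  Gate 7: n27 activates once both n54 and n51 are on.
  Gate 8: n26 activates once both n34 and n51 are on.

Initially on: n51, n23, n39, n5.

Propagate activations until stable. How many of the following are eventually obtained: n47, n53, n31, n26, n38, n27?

Gate 6: n23 on → n53 on.
n5, n23, and n39 are on, so n54 activates (Gate 1).
Gate 7: n54 and n51 on → n27 on.
n47 would need n34 and n53 (Gate 3), but n34 never turns on.
n53: reached.
No rule produces n31, and it is not given.
n26 would need n34 and n51 (Gate 8), but n34 never turns on.
n38 would need n34 (Gate 5), but n34 never turns on.
n27: reached.
Reached: n53 and n27 — 2 of the 6.

2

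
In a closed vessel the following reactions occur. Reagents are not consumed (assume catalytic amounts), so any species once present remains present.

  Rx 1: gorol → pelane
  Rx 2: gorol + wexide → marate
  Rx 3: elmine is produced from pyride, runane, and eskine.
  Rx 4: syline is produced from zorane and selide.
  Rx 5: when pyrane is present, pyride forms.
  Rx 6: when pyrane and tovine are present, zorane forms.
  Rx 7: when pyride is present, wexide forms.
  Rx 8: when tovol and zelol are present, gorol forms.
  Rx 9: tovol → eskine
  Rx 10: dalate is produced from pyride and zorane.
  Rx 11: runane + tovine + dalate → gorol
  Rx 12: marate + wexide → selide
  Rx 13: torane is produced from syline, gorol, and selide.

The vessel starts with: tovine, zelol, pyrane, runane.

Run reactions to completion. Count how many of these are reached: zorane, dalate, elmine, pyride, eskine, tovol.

3

pyrane and tovine present → zorane forms (Rx 6).
pyrane present → pyride forms (Rx 5).
pyride and zorane present → dalate forms (Rx 10).
zorane: reached.
dalate: reached.
elmine would need pyride, runane, and eskine (Rx 3), but eskine never forms.
pyride: reached.
eskine would need tovol (Rx 9), but tovol never forms.
No rule produces tovol, and it is not given.
Reached: zorane, dalate, and pyride — 3 of the 6.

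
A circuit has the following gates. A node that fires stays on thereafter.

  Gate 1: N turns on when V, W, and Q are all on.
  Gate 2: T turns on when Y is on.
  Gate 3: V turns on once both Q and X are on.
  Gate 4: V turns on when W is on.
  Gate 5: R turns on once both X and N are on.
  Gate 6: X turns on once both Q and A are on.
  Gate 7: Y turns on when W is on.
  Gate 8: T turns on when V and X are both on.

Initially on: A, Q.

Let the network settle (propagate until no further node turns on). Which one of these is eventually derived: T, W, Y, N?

T

Gate 6: Q and A on → X on.
Q and X are on, so V turns on (Gate 3).
Gate 8: V and X on → T on.
N would need V, W, and Q (Gate 1), but W never turns on. No rule produces W, and it is not given. Y would need W (Gate 7), but W never turns on.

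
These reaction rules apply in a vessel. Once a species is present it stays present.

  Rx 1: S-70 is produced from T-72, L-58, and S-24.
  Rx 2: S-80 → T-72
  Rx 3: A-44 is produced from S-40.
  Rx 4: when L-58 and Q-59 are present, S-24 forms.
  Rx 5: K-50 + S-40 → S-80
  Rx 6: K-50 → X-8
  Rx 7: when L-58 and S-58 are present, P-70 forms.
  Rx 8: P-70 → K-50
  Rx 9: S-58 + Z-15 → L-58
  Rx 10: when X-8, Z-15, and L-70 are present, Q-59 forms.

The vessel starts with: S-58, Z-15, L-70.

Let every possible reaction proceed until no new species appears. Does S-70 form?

S-70 would need T-72, L-58, and S-24 (Rx 1), but T-72 never forms.

No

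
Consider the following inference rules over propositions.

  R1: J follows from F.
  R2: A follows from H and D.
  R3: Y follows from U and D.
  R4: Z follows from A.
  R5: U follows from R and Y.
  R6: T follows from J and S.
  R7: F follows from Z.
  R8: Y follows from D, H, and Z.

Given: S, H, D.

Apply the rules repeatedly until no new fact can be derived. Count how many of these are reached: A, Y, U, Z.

From H and D, R2 gives A.
From A, R4 gives Z.
D, H, and Z hold, so Y follows (R8).
A: reached.
Y: reached.
U would need R and Y (R5), but R is never established.
Z: reached.
Reached: A, Y, and Z — 3 of the 4.

3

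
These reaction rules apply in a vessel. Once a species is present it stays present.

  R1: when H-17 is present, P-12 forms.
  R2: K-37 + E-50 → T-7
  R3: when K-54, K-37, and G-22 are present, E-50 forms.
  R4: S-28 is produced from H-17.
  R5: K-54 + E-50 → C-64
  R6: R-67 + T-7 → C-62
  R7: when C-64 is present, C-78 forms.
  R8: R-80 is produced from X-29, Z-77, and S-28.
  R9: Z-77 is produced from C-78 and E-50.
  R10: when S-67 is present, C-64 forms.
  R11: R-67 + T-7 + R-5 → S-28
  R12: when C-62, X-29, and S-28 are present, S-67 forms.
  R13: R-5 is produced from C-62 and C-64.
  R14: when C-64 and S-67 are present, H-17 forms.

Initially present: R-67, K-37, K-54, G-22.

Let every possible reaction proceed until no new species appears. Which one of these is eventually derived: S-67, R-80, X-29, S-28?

K-54, K-37, and G-22 present → E-50 forms (R3).
K-37 and E-50 present → T-7 forms (R2).
K-54 and E-50 present → C-64 forms (R5).
R-67 and T-7 present → C-62 forms (R6).
C-62 and C-64 present → R-5 forms (R13).
R-67, T-7, and R-5 present → S-28 forms (R11).
No rule produces X-29, and it is not given. S-67 would need C-62, X-29, and S-28 (R12), but X-29 never forms. R-80 would need X-29, Z-77, and S-28 (R8), but X-29 never forms.

S-28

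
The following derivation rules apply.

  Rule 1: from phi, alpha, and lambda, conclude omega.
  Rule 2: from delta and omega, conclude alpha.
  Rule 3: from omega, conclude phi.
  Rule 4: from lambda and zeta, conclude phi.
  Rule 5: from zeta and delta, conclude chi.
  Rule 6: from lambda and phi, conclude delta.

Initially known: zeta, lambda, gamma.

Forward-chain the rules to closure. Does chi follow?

lambda and zeta hold, so phi follows (Rule 4).
From lambda and phi, Rule 6 gives delta.
zeta and delta hold, so chi follows (Rule 5).

Yes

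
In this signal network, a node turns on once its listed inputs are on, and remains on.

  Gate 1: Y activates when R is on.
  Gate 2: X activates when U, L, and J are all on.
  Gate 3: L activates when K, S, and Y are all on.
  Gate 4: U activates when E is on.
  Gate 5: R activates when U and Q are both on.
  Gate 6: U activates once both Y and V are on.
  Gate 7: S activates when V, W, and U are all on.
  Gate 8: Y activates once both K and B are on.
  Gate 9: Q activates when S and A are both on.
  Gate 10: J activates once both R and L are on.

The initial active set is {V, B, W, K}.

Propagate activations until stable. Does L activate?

Gate 8: K and B on → Y on.
Gate 6: Y and V on → U on.
V, W, and U are on, so S activates (Gate 7).
K, S, and Y are on, so L activates (Gate 3).

Yes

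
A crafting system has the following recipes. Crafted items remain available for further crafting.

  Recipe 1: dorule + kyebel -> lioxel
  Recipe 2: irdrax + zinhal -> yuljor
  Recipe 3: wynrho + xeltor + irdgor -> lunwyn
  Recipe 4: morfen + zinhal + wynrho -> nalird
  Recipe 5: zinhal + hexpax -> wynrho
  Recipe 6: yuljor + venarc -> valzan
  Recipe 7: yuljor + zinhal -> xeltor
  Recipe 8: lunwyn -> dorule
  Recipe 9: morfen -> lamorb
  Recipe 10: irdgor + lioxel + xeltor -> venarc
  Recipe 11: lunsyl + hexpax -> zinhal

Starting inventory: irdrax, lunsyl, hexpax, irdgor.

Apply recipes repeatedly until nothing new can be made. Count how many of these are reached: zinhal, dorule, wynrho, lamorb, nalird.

Using Recipe 11, lunsyl and hexpax make zinhal.
Using Recipe 2, irdrax and zinhal make yuljor.
zinhal + hexpax -> wynrho (Recipe 5).
yuljor + zinhal -> xeltor (Recipe 7).
Using Recipe 3, wynrho, xeltor, and irdgor make lunwyn.
lunwyn -> dorule (Recipe 8).
zinhal: reached.
dorule: reached.
wynrho: reached.
lamorb would need morfen (Recipe 9), but morfen is never obtained.
nalird would need morfen, zinhal, and wynrho (Recipe 4), but morfen is never obtained.
Reached: zinhal, dorule, and wynrho — 3 of the 5.

3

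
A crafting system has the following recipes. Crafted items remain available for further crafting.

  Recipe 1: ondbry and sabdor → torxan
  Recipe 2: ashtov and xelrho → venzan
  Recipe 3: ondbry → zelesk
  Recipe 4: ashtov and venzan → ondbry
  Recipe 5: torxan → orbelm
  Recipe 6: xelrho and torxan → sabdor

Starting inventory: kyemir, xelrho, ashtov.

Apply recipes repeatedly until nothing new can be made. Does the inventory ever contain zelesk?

Yes

Using Recipe 2, ashtov and xelrho make venzan.
Using Recipe 4, ashtov and venzan make ondbry.
Using Recipe 3, ondbry makes zelesk.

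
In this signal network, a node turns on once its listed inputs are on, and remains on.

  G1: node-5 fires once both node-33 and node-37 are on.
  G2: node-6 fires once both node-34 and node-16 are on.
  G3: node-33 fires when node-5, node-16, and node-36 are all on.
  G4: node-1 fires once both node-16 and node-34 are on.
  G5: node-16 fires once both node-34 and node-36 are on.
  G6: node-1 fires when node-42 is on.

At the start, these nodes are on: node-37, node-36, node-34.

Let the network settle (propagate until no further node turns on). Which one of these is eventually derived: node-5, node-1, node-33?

node-1

node-34 and node-36 are on, so node-16 fires (G5).
G4: node-16 and node-34 on → node-1 on.
node-5 would need node-33 and node-37 (G1), but node-33 never turns on. node-33 would need node-5, node-16, and node-36 (G3), but node-5 never turns on.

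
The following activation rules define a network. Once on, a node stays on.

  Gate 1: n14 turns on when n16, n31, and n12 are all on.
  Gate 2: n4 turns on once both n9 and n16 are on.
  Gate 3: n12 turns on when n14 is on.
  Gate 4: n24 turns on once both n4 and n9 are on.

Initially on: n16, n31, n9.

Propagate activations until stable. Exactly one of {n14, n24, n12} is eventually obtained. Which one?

n9 and n16 are on, so n4 turns on (Gate 2).
n4 and n9 are on, so n24 turns on (Gate 4).
n12 would need n14 (Gate 3), but n14 never turns on. n14 would need n16, n31, and n12 (Gate 1), but n12 never turns on.

n24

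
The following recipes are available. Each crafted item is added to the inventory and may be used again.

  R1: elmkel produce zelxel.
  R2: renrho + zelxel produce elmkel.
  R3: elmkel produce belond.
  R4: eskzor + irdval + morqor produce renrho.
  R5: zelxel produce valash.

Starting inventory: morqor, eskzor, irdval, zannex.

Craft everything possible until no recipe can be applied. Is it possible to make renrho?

Yes

Using R4, eskzor, irdval, and morqor make renrho.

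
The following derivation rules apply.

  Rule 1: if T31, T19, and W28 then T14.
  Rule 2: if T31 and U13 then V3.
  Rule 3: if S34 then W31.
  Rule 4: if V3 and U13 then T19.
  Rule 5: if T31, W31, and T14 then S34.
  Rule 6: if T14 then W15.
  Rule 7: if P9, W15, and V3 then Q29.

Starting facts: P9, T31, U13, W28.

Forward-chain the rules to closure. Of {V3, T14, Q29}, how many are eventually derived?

From T31 and U13, Rule 2 gives V3.
From V3 and U13, Rule 4 gives T19.
From T31, T19, and W28, Rule 1 gives T14.
T14 holds, so W15 follows (Rule 6).
From P9, W15, and V3, Rule 7 gives Q29.
V3: reached.
T14: reached.
Q29: reached.
All 3 are reached.

3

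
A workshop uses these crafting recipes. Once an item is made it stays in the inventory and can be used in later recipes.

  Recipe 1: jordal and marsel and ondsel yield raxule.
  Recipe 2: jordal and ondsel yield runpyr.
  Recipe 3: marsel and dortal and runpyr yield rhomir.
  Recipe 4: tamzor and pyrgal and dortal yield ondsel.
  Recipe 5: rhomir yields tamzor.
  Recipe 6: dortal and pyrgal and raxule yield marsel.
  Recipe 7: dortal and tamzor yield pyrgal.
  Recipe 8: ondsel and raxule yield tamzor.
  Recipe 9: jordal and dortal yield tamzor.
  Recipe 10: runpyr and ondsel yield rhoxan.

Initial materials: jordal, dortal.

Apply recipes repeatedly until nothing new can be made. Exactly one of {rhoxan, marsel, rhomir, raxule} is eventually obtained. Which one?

jordal and dortal → tamzor (Recipe 9).
dortal and tamzor → pyrgal (Recipe 7).
Using Recipe 4, tamzor, pyrgal, and dortal make ondsel.
jordal and ondsel → runpyr (Recipe 2).
Using Recipe 10, runpyr and ondsel make rhoxan.
marsel would need dortal, pyrgal, and raxule (Recipe 6), but raxule is never obtained. rhomir would need marsel, dortal, and runpyr (Recipe 3), but marsel is never obtained. raxule would need jordal, marsel, and ondsel (Recipe 1), but marsel is never obtained.

rhoxan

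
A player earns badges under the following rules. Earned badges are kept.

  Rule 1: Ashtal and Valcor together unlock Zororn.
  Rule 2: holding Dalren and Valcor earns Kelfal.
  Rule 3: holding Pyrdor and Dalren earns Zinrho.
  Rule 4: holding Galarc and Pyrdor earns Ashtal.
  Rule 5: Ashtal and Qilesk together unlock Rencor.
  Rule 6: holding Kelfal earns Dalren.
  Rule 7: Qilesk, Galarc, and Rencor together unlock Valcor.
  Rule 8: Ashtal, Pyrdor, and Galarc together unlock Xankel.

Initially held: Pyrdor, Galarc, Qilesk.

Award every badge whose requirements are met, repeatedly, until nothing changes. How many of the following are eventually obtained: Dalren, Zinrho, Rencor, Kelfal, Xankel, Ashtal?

3

With Galarc and Pyrdor, Ashtal is earned (Rule 4).
With Ashtal, Pyrdor, and Galarc, Xankel is earned (Rule 8).
With Ashtal and Qilesk, Rencor is earned (Rule 5).
Dalren would need Kelfal (Rule 6), but Kelfal is never earned.
Zinrho would need Pyrdor and Dalren (Rule 3), but Dalren is never earned.
Rencor: reached.
Kelfal would need Dalren and Valcor (Rule 2), but Dalren is never earned.
Xankel: reached.
Ashtal: reached.
Reached: Rencor, Xankel, and Ashtal — 3 of the 6.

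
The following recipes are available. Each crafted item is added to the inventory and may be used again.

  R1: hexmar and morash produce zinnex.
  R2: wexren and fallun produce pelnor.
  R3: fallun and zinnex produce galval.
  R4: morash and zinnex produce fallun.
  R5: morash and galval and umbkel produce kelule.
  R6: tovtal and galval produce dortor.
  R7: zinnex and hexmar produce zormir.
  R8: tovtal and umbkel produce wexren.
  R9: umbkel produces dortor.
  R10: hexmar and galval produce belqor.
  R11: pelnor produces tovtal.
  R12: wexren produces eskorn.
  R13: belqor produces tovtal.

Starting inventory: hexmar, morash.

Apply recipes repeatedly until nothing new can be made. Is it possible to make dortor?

hexmar and morash → zinnex (R1).
morash and zinnex → fallun (R4).
fallun and zinnex → galval (R3).
Using R10, hexmar and galval make belqor.
Using R13, belqor makes tovtal.
Using R6, tovtal and galval make dortor.

Yes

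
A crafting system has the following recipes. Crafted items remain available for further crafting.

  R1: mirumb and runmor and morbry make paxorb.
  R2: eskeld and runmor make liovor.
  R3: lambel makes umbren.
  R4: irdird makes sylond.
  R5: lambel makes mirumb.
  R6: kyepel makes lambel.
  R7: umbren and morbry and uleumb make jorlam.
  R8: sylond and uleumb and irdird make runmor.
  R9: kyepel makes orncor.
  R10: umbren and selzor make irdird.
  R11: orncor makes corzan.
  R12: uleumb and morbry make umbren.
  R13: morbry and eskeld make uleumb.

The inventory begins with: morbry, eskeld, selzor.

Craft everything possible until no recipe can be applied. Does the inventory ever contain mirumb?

No

mirumb would need lambel (R5), but lambel is never obtained.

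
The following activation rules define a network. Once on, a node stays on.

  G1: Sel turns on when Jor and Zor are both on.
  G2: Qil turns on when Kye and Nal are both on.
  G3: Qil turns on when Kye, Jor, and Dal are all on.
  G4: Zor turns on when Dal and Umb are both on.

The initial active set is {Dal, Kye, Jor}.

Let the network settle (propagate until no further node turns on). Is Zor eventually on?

No

Zor would need Dal and Umb (G4), but Umb never turns on.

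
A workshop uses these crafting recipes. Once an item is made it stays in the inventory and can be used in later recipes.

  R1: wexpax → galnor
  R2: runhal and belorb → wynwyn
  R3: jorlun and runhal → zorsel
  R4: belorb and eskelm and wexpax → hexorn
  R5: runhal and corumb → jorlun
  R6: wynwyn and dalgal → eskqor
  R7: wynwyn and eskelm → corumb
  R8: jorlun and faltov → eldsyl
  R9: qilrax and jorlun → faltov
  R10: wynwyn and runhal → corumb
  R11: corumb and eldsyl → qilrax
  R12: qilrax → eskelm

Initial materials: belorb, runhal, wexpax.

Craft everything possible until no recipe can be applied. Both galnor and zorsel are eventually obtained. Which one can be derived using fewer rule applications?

galnor

galnor: Using R1, wexpax makes galnor. [1 rule application]
zorsel: runhal and belorb → wynwyn (R2). wynwyn and runhal → corumb (R10). runhal and corumb → jorlun (R5). Using R3, jorlun and runhal make zorsel. [4 rule applications]
galnor needs fewer.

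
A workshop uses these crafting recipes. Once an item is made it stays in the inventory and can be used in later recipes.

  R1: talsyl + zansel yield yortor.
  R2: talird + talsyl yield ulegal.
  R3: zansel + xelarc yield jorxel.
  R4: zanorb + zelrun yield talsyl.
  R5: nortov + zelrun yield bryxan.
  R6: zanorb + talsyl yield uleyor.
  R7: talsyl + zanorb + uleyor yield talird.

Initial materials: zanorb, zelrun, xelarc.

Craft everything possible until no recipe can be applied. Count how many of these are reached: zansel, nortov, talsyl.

1

zanorb + zelrun → talsyl (R4).
No rule produces zansel, and it is not given.
No rule produces nortov, and it is not given.
talsyl: reached.
Reached: talsyl — 1 of the 3.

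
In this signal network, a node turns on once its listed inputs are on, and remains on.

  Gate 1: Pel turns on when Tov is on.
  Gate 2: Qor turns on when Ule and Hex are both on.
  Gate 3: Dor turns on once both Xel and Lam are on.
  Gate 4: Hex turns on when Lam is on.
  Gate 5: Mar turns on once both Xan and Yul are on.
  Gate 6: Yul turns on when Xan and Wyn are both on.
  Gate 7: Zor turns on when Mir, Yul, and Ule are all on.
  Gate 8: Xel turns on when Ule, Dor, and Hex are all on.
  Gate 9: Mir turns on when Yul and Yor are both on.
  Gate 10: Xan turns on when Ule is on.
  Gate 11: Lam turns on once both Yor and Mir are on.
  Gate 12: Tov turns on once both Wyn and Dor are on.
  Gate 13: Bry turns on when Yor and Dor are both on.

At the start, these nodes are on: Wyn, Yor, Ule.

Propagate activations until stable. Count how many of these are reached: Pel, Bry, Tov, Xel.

Pel would need Tov (Gate 1), but Tov never turns on.
Bry would need Yor and Dor (Gate 13), but Dor never turns on.
Tov would need Wyn and Dor (Gate 12), but Dor never turns on.
Xel would need Ule, Dor, and Hex (Gate 8), but Dor never turns on.
None of the 4 are reached.

0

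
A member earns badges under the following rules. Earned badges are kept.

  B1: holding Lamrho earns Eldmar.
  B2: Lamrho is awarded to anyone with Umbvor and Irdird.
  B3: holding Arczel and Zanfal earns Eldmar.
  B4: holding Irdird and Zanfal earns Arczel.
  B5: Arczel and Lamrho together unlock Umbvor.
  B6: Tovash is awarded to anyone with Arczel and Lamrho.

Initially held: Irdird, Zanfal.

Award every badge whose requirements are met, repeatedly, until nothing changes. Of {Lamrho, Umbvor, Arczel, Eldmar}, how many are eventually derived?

With Irdird and Zanfal, Arczel is earned (B4).
With Arczel and Zanfal, Eldmar is earned (B3).
Lamrho would need Umbvor and Irdird (B2), but Umbvor is never earned.
Umbvor would need Arczel and Lamrho (B5), but Lamrho is never earned.
Arczel: reached.
Eldmar: reached.
Reached: Arczel and Eldmar — 2 of the 4.

2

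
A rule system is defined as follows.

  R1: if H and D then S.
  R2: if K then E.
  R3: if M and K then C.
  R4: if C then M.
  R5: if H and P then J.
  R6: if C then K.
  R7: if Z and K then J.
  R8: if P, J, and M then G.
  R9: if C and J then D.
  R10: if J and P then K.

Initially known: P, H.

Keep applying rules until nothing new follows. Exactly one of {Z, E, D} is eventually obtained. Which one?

From H and P, R5 gives J.
J and P hold, so K follows (R10).
K holds, so E follows (R2).
No rule produces Z, and it is not given. D would need C and J (R9), but C is never established.

E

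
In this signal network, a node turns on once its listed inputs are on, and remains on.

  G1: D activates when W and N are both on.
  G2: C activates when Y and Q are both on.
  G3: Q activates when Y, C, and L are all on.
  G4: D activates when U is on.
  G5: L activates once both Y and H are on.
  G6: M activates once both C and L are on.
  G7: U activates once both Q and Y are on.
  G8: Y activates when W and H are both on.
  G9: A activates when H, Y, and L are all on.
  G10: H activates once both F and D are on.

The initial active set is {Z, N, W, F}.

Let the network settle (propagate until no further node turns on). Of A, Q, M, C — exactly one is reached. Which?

A

G1: W and N on → D on.
F and D are on, so H activates (G10).
G8: W and H on → Y on.
Y and H are on, so L activates (G5).
H, Y, and L are on, so A activates (G9).
Q would need Y, C, and L (G3), but C never turns on. M would need C and L (G6), but C never turns on. C would need Y and Q (G2), but Q never turns on.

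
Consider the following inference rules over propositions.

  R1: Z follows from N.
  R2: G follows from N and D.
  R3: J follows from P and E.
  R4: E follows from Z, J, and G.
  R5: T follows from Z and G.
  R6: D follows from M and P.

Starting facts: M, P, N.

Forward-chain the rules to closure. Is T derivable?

Yes

From M and P, R6 gives D.
N holds, so Z follows (R1).
N and D hold, so G follows (R2).
From Z and G, R5 gives T.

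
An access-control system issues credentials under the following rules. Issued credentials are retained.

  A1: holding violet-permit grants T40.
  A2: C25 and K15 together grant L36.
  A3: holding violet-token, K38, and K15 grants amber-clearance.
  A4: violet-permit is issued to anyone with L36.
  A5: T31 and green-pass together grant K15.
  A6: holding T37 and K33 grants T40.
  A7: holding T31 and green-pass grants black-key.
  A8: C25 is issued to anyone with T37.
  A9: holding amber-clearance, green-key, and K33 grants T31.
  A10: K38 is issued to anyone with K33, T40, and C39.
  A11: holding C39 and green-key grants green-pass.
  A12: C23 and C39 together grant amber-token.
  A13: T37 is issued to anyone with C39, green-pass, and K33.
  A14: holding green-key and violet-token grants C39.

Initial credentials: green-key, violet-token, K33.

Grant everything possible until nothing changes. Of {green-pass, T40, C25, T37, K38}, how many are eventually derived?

Holding green-key and violet-token grants C39 (A14).
Holding C39 and green-key grants green-pass (A11).
Holding C39, green-pass, and K33 grants T37 (A13).
Holding T37 and K33 grants T40 (A6).
Holding T37 grants C25 (A8).
Holding K33, T40, and C39 grants K38 (A10).
green-pass: reached.
T40: reached.
C25: reached.
T37: reached.
K38: reached.
All 5 are reached.

5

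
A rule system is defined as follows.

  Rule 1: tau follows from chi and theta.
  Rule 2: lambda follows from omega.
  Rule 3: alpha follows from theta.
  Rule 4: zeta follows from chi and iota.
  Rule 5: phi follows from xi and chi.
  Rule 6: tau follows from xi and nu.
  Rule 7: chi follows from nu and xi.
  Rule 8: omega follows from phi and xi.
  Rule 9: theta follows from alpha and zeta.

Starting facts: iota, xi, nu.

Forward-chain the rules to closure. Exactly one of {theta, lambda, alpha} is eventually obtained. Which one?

lambda

nu and xi hold, so chi follows (Rule 7).
xi and chi hold, so phi follows (Rule 5).
phi and xi hold, so omega follows (Rule 8).
From omega, Rule 2 gives lambda.
alpha would need theta (Rule 3), but theta is never established. theta would need alpha and zeta (Rule 9), but alpha is never established.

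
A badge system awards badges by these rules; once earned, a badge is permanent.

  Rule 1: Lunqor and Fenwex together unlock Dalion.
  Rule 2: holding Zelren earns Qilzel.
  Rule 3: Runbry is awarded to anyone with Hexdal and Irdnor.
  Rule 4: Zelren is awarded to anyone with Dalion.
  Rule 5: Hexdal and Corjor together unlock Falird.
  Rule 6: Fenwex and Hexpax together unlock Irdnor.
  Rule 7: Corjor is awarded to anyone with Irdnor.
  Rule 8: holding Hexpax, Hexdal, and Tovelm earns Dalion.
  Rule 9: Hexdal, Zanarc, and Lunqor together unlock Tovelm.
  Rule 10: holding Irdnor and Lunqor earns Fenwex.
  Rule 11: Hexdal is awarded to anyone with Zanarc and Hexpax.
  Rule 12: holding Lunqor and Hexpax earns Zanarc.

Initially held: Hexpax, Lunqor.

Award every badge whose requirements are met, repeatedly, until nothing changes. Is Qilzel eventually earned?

Yes

With Lunqor and Hexpax, Zanarc is earned (Rule 12).
With Zanarc and Hexpax, Hexdal is earned (Rule 11).
With Hexdal, Zanarc, and Lunqor, Tovelm is earned (Rule 9).
With Hexpax, Hexdal, and Tovelm, Dalion is earned (Rule 8).
With Dalion, Zelren is earned (Rule 4).
With Zelren, Qilzel is earned (Rule 2).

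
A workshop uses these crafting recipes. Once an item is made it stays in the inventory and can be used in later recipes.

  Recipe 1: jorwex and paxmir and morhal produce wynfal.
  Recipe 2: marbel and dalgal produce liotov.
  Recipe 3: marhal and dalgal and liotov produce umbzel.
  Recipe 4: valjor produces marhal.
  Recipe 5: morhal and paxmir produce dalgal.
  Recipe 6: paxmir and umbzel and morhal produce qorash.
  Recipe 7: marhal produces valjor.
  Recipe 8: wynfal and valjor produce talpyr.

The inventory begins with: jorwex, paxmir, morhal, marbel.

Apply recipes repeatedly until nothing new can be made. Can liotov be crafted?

Yes

morhal and paxmir → dalgal (Recipe 5).
Using Recipe 2, marbel and dalgal make liotov.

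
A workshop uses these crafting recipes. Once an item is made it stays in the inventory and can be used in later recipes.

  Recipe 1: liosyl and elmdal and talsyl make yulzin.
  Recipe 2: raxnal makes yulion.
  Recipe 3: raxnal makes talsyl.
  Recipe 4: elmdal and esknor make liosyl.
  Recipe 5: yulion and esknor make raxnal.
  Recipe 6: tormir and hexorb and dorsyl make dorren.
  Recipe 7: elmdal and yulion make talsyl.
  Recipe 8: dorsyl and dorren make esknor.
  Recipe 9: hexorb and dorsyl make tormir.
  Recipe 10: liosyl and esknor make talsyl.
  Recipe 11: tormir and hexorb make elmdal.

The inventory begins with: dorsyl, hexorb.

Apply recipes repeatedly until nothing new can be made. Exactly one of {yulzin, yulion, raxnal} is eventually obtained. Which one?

yulzin

Using Recipe 9, hexorb and dorsyl make tormir.
Using Recipe 6, tormir, hexorb, and dorsyl make dorren.
Using Recipe 11, tormir and hexorb make elmdal.
Using Recipe 8, dorsyl and dorren make esknor.
Using Recipe 4, elmdal and esknor make liosyl.
Using Recipe 10, liosyl and esknor make talsyl.
Using Recipe 1, liosyl, elmdal, and talsyl make yulzin.
yulion would need raxnal (Recipe 2), but raxnal is never obtained. raxnal would need yulion and esknor (Recipe 5), but yulion is never obtained.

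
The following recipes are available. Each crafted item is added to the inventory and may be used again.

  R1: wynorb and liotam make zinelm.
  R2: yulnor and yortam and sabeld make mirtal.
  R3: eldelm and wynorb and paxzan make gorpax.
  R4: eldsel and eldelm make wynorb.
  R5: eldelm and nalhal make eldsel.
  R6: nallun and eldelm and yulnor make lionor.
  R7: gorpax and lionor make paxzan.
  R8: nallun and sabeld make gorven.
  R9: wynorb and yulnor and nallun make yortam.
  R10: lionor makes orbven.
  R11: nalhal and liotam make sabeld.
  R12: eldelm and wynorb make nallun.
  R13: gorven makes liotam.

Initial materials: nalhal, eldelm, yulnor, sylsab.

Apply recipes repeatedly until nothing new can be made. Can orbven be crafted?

Yes

eldelm and nalhal → eldsel (R5).
Using R4, eldsel and eldelm make wynorb.
Using R12, eldelm and wynorb make nallun.
nallun and eldelm and yulnor → lionor (R6).
lionor → orbven (R10).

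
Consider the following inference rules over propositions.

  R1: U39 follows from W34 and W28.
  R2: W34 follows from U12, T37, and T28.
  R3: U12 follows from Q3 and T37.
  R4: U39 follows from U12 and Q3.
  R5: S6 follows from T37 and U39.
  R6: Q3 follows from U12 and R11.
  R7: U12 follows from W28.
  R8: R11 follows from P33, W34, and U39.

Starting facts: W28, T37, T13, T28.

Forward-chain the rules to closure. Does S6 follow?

From W28, R7 gives U12.
U12, T37, and T28 hold, so W34 follows (R2).
From W34 and W28, R1 gives U39.
T37 and U39 hold, so S6 follows (R5).

Yes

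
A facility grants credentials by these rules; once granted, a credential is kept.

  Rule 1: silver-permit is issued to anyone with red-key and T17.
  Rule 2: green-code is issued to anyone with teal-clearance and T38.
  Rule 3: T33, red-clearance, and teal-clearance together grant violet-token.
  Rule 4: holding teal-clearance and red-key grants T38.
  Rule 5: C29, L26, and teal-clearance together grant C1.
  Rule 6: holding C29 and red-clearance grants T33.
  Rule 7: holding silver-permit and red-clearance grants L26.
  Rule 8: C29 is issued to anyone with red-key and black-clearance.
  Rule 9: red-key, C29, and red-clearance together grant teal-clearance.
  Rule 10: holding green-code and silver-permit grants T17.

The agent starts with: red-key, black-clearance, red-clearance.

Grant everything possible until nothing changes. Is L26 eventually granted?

L26 would need silver-permit and red-clearance (Rule 7), but silver-permit is never granted.

No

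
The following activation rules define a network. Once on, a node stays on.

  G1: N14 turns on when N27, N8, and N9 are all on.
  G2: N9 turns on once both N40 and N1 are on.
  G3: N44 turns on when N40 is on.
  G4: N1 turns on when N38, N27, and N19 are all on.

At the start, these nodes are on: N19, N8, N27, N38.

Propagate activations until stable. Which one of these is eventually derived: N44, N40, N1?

N1

G4: N38, N27, and N19 on → N1 on.
No rule produces N40, and it is not given. N44 would need N40 (G3), but N40 never turns on.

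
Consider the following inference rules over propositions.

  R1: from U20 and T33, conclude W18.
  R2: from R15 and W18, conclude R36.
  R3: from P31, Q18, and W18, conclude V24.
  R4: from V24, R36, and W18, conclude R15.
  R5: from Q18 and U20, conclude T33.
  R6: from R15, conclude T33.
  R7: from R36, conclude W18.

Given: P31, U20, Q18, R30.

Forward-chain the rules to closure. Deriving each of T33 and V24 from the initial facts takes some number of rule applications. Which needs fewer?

T33: Q18 and U20 hold, so T33 follows (R5). [1 rule application]
V24: From Q18 and U20, R5 gives T33. U20 and T33 hold, so W18 follows (R1). P31, Q18, and W18 hold, so V24 follows (R3). [3 rule applications]
T33 needs fewer.

T33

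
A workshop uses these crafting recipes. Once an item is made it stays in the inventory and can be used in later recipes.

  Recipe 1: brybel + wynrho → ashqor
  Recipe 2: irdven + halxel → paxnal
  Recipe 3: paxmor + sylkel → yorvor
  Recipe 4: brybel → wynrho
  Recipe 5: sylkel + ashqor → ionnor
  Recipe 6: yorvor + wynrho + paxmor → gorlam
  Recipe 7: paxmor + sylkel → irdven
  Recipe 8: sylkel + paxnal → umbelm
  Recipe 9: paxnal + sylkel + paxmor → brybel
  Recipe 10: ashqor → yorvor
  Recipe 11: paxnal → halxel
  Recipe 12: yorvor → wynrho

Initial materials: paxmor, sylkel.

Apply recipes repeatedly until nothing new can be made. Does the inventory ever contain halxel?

halxel would need paxnal (Recipe 11), but paxnal is never obtained.

No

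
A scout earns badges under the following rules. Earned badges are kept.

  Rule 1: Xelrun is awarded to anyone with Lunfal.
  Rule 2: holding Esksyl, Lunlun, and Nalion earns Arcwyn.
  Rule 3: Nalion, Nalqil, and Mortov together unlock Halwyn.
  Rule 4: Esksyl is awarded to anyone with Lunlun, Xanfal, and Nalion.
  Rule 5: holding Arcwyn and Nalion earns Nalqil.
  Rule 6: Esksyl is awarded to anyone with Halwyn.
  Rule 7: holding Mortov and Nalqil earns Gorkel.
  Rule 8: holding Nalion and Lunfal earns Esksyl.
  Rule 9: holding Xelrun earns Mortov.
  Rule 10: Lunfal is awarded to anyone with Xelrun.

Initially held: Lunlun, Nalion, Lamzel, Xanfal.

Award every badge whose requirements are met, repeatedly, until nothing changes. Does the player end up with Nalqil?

Yes

With Lunlun, Xanfal, and Nalion, Esksyl is earned (Rule 4).
With Esksyl, Lunlun, and Nalion, Arcwyn is earned (Rule 2).
With Arcwyn and Nalion, Nalqil is earned (Rule 5).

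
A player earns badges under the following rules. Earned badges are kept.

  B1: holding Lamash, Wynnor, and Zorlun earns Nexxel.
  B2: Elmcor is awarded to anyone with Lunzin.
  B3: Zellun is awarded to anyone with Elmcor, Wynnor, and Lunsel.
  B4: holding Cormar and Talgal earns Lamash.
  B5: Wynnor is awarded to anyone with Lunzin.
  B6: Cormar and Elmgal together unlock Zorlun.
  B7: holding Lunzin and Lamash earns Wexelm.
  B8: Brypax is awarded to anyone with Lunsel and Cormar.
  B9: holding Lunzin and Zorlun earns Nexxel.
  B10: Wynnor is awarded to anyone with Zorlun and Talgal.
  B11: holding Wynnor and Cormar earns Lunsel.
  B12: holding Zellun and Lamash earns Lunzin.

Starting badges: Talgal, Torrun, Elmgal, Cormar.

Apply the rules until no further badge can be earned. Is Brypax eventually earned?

Yes

With Cormar and Elmgal, Zorlun is earned (B6).
With Zorlun and Talgal, Wynnor is earned (B10).
With Wynnor and Cormar, Lunsel is earned (B11).
With Lunsel and Cormar, Brypax is earned (B8).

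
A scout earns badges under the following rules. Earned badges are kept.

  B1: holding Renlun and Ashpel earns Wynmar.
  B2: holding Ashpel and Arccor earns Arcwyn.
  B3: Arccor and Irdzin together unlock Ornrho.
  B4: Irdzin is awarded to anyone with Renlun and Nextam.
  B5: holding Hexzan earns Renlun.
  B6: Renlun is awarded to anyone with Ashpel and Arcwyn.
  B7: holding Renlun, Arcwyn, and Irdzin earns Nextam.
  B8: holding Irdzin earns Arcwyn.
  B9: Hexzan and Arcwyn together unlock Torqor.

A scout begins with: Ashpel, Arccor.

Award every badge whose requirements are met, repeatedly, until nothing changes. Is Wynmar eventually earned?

With Ashpel and Arccor, Arcwyn is earned (B2).
With Ashpel and Arcwyn, Renlun is earned (B6).
With Renlun and Ashpel, Wynmar is earned (B1).

Yes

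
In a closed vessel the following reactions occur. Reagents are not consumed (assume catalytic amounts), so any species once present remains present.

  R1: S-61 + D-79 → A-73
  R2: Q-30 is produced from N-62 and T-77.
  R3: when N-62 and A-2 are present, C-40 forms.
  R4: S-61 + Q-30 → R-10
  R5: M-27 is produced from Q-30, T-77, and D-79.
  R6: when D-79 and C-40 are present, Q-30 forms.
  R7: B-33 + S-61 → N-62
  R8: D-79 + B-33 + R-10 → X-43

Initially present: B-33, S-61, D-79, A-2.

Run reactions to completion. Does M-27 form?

M-27 would need Q-30, T-77, and D-79 (R5), but T-77 never forms.

No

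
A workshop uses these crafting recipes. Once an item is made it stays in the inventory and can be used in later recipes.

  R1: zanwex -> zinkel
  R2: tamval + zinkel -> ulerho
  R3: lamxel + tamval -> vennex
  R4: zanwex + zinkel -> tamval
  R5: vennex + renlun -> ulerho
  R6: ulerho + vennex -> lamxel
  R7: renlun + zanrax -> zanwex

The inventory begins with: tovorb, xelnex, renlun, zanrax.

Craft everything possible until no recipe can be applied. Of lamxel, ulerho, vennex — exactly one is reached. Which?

Using R7, renlun and zanrax make zanwex.
zanwex -> zinkel (R1).
Using R4, zanwex and zinkel make tamval.
tamval + zinkel -> ulerho (R2).
lamxel would need ulerho and vennex (R6), but vennex is never obtained. vennex would need lamxel and tamval (R3), but lamxel is never obtained.

ulerho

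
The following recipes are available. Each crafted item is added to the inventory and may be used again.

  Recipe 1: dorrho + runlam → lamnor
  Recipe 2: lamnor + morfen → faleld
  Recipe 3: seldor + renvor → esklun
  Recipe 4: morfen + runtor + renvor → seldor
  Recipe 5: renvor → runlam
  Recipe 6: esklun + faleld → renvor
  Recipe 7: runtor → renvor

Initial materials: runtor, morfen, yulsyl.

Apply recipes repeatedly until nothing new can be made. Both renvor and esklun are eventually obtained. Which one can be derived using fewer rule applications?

renvor: Using Recipe 7, runtor makes renvor. [1 rule application]
esklun: runtor → renvor (Recipe 7). morfen + runtor + renvor → seldor (Recipe 4). seldor + renvor → esklun (Recipe 3). [3 rule applications]
renvor needs fewer.

renvor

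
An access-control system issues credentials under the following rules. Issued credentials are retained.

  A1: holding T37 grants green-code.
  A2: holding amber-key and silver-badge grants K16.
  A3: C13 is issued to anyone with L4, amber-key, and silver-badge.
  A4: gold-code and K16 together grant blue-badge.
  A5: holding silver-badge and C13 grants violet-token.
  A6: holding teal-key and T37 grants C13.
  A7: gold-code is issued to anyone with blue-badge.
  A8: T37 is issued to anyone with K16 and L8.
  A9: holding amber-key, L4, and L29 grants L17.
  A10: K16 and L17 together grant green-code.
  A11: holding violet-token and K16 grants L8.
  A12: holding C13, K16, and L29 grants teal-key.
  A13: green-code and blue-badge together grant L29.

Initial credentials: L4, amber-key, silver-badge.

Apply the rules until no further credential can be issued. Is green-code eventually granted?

Holding L4, amber-key, and silver-badge grants C13 (A3).
Holding amber-key and silver-badge grants K16 (A2).
Holding silver-badge and C13 grants violet-token (A5).
Holding violet-token and K16 grants L8 (A11).
Holding K16 and L8 grants T37 (A8).
Holding T37 grants green-code (A1).

Yes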